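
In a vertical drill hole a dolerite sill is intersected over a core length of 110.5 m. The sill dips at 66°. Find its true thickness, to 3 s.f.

True thickness t = h · cos(dip) = 110.5 × cos 66°
t = 110.5 × 0.4067 = 44.944 m

44.9 m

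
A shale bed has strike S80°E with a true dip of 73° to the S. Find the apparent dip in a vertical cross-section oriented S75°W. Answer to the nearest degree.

54°

Angle between strike (S80°E) and section (S75°W): β = 25°.
tan(apparent dip) = tan 73° · sin 25° = 1.3823
apparent dip = arctan 1.3823 = 54.12°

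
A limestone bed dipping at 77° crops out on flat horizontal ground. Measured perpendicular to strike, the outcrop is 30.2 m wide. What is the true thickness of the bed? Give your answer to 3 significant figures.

True thickness t = w · sin(dip) = 30.2 × sin 77°
t = 30.2 × 0.9744 = 29.426 m

29.4 m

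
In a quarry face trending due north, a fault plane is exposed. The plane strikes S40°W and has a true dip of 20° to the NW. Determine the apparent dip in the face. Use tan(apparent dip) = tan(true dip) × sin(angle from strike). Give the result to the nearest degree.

The section lies 40° from the strike.
tan α = tan 20° × sin 40° = 0.3640 × 0.6428 = 0.2340
apparent dip = arctan 0.2340 = 13.17°

13°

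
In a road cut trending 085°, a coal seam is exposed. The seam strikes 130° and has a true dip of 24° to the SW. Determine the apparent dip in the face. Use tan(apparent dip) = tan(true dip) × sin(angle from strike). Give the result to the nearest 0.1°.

The strike is 130° and the section trends 085°; the acute angle between them is β = 45°.
tan(apparent dip) = tan 24° · sin 45° = 0.3148
apparent dip = arctan 0.3148 = 17.48°

17.5°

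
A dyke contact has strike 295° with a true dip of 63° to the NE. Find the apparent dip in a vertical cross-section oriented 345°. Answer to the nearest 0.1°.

56.4°

The section lies 50° from the strike.
tan(apparent dip) = tan 63° · sin 50° = 1.5034
apparent dip = arctan 1.5034 = 56.37°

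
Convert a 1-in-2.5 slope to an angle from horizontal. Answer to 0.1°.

tan θ = 1/2.5 = 0.4000
θ = arctan(0.4000) = 21.80°

21.8°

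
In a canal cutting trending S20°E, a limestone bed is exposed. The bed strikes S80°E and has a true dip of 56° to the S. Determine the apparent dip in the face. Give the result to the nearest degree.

The strike is S80°E and the section trends S20°E; the acute angle between them is β = 60°.
tan(apparent dip) = tan 56° · sin 60° = 1.2839
apparent dip = arctan 1.2839 = 52.09°

52°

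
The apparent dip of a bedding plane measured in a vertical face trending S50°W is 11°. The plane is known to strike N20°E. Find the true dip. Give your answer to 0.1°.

The section is 30° from the strike.
tan δ = tan α / sin β = tan 11° / sin 30° = 0.1944 / 0.5000 = 0.3888
true dip = arctan 0.3888 = 21.24°

21.2°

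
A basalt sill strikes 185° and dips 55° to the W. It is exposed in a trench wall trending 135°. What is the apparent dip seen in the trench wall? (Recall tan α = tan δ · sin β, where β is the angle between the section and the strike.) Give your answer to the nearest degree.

48°

The section lies 50° from the strike.
tan α = tan 55° × sin 50° = 1.4281 × 0.7660 = 1.0940
apparent dip = arctan 1.0940 = 47.57°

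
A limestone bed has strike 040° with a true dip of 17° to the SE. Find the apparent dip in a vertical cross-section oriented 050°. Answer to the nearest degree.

The strike is 040° and the section trends 050°; the acute angle between them is β = 10°.
tan(apparent dip) = tan 17° · sin 10° = 0.0531
α = arctan(0.0531) = 3.04°

3°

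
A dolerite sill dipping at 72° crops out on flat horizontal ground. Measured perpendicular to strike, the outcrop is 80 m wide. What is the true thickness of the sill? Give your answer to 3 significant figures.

True thickness t = w · sin(dip) = 80 × sin 72°
t = 80 × 0.9511 = 76.085 m

76.1 m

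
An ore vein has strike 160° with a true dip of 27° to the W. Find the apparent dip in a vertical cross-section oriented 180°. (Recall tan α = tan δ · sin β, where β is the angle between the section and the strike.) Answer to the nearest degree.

10°

The strike is 160° and the section trends 180°; the acute angle between them is β = 20°.
tan α = tan 27° × sin 20° = 0.5095 × 0.3420 = 0.1743
α = arctan(0.1743) = 9.89°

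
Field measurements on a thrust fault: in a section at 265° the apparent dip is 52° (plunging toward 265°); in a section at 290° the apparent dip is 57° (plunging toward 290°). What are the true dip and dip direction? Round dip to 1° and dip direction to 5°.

true dip 57°, dip direction 300°

The two traces are lines in the plane: v₁ = (sin 265°·cos 52°, cos 265°·cos 52°, −sin 52°), v₂ = (sin 290°·cos 57°, cos 290°·cos 57°, −sin 57°).
Cross product v₁ × v₂ gives the pole to the plane: n ∝ (-0.192, 0.111, 0.142).
True dip = arccos(n_z / |n|) = arccos(0.5387) = 57.4°.
Dip direction = azimuth of (n_x, n_y) = atan2(-0.192, 0.111) = 300°.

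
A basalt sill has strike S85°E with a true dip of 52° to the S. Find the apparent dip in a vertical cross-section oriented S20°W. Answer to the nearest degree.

The strike is S85°E and the section trends S20°W; the acute angle between them is β = 75°.
tan α = tan 52° × sin 75° = 1.2799 × 0.9659 = 1.2363
apparent dip = arctan 1.2363 = 51.03°

51°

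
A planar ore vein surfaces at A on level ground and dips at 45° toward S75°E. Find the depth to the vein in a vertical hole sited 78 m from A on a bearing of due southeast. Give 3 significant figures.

The hole lies 30° from the dip direction, so the down-dip offset is 78 × cos 30° = 67.55 m.
Depth = down-dip offset × tan(dip) = 67.55 × tan 45° = 67.55 × 1.0000
Depth = 67.55 m

67.5 m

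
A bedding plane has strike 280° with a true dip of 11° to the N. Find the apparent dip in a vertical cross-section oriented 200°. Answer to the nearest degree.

11°

Angle between strike (280°) and section (200°): β = 80°.
tan α = tan 11° × sin 80° = 0.1944 × 0.9848 = 0.1914
apparent dip = arctan 0.1914 = 10.84°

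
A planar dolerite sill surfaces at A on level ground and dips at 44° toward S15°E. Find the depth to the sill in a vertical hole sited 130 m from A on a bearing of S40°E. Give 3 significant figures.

The hole lies 25° from the dip direction, so the down-dip offset is 130 × cos 25° = 117.82 m.
Depth = down-dip offset × tan(dip) = 117.82 × tan 44° = 117.82 × 0.9657
Depth = 113.78 m

114 m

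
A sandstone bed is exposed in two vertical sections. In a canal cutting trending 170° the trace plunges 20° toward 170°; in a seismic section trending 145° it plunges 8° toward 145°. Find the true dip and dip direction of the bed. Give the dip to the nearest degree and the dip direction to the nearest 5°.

true dip 30°, dip direction 220°

Each apparent-dip line lies in the plane. As unit vectors (x east, y north, z up), v₁ plunges 20°→170° and v₂ plunges 8°→145°.
Cross product v₁ × v₂ gives the pole to the plane: n ∝ (-0.149, -0.172, 0.393).
Dip δ = arctan(|n_h|/n_z) = arctan(0.227/0.393) = 30.0°.
Dip direction = atan2(-0.149, -0.172) = 221° (azimuth of n's horizontal projection).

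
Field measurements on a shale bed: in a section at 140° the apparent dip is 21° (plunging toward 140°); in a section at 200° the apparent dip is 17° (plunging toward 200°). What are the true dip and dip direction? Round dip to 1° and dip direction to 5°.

true dip 22°, dip direction 160°

Each apparent-dip line lies in the plane. As unit vectors (x east, y north, z up), v₁ plunges 21°→140° and v₂ plunges 17°→200°.
n = v₁ × v₂ = (0.113, -0.293, 0.773) (taken with n_z > 0).
tan δ = √(n_x²+n_y²)/n_z = 0.314/0.773, so δ = 22.1°.
The horizontal component of n points toward azimuth atan2(n_x, n_y) = 159°, the dip direction.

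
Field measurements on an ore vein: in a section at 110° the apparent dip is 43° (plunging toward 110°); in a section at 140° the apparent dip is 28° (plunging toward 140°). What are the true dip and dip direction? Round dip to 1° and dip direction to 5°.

true dip 47°, dip direction 080°

Each apparent-dip line lies in the plane. As unit vectors (x east, y north, z up), v₁ plunges 43°→110° and v₂ plunges 28°→140°.
n = v₁ × v₂ = (0.344, 0.064, 0.323) (taken with n_z > 0).
True dip = arccos(n_z / |n|) = arccos(0.6782) = 47.3°.
The horizontal component of n points toward azimuth atan2(n_x, n_y) = 79°, the dip direction.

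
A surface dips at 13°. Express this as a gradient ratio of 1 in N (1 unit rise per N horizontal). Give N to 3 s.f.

1 in 4.33

1 : N means tan θ = 1/N, so N = 1/tan 13° = 1/0.2309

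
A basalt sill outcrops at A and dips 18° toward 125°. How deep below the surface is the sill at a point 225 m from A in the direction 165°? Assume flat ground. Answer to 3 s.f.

The hole lies 40° from the dip direction, so the down-dip offset is 225 × cos 40° = 172.36 m.
Depth = down-dip offset × tan(dip) = 172.36 × tan 18° = 172.36 × 0.3249
Depth = 56.00 m

56.0 m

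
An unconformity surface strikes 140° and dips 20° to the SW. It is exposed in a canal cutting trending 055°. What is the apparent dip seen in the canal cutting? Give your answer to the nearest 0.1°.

The strike is 140° and the section trends 055°; the acute angle between them is β = 85°.
tan α = tan 20° × sin 85° = 0.3640 × 0.9962 = 0.3626
α = arctan(0.3626) = 19.93°

19.9°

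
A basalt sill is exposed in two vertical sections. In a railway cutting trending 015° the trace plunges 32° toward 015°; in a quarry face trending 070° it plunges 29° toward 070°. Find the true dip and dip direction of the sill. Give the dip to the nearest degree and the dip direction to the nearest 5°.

true dip 34°, dip direction 035°

Each apparent-dip line lies in the plane. As unit vectors (x east, y north, z up), v₁ plunges 32°→015° and v₂ plunges 29°→070°.
The plane normal is n = v₁ × v₂ ∝ (0.239, 0.329, 0.608).
Dip δ = arctan(|n_h|/n_z) = arctan(0.407/0.608) = 33.8°.
The horizontal component of n points toward azimuth atan2(n_x, n_y) = 36°, the dip direction.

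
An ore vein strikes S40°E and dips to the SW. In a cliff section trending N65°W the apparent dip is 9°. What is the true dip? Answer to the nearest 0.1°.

The section is 25° from the strike.
tan δ = tan α / sin β = tan 9° / sin 25° = 0.1584 / 0.4226 = 0.3748
true dip = arctan 0.3748 = 20.54°

20.5°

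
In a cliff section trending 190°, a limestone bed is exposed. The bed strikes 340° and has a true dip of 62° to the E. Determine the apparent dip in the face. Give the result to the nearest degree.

The strike is 340° and the section trends 190°; the acute angle between them is β = 30°.
tan α = tan 62° × sin 30° = 1.8807 × 0.5000 = 0.9404
α = arctan(0.9404) = 43.24°

43°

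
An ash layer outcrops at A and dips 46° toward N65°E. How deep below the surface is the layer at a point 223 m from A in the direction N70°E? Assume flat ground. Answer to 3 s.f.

The hole lies 5° from the dip direction, so the down-dip offset is 223 × cos 5° = 222.15 m.
Depth = down-dip offset × tan(dip) = 222.15 × tan 46° = 222.15 × 1.0355
Depth = 230.04 m

230 m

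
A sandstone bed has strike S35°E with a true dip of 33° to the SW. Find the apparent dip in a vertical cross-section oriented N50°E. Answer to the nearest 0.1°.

The section lies 85° from the strike.
tan(apparent dip) = tan 33° · sin 85° = 0.6469
apparent dip = arctan 0.6469 = 32.90°

32.9°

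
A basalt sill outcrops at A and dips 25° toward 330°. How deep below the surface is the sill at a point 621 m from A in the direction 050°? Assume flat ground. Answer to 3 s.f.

50.3 m

The hole lies 80° from the dip direction, so the down-dip offset is 621 × cos 80° = 107.84 m.
Depth = down-dip offset × tan(dip) = 107.84 × tan 25° = 107.84 × 0.4663
Depth = 50.28 m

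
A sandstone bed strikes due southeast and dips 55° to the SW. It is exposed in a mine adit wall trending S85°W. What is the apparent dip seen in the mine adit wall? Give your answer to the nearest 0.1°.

47.6°

Angle between strike (due southeast) and section (S85°W): β = 50°.
tan α = tan 55° × sin 50° = 1.4281 × 0.7660 = 1.0940
apparent dip = arctan 1.0940 = 47.57°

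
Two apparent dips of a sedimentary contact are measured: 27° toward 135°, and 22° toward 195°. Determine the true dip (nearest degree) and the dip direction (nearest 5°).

Represent each trace as a vector plunging at its apparent dip toward its trend (east-north-up frame): v₁ = (0.630, -0.630, -0.454), v₂ = (-0.240, -0.896, -0.375).
n = v₁ × v₂ = (0.171, -0.345, 0.715) (taken with n_z > 0).
Dip δ = arctan(|n_h|/n_z) = arctan(0.385/0.715) = 28.3°.
The horizontal component of n points toward azimuth atan2(n_x, n_y) = 154°, the dip direction.

true dip 28°, dip direction 155°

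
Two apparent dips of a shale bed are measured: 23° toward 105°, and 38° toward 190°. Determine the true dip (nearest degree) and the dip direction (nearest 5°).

The two traces are lines in the plane: v₁ = (sin 105°·cos 23°, cos 105°·cos 23°, −sin 23°), v₂ = (sin 190°·cos 38°, cos 190°·cos 38°, −sin 38°).
n = v₁ × v₂ = (0.157, -0.601, 0.723) (taken with n_z > 0).
tan δ = √(n_x²+n_y²)/n_z = 0.621/0.723, so δ = 40.7°.
The horizontal component of n points toward azimuth atan2(n_x, n_y) = 165°, the dip direction.

true dip 41°, dip direction 165°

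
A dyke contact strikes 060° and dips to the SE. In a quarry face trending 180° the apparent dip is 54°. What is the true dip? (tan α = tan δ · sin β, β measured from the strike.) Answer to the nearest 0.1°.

57.8°

The section is 60° from the strike.
tan(true dip) = tan 54° / sin 60° = 1.5893
true dip = arctan 1.5893 = 57.82°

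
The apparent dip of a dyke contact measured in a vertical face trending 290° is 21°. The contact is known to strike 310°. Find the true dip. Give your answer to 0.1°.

The section is 20° from the strike.
tan δ = tan α / sin β = tan 21° / sin 20° = 0.3839 / 0.3420 = 1.1223
δ = arctan(1.1223) = 48.30°

48.3°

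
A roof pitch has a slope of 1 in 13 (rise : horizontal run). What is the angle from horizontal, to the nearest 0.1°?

4.4°

tan θ = 1/13 = 0.0769
θ = arctan(0.0769) = 4.40°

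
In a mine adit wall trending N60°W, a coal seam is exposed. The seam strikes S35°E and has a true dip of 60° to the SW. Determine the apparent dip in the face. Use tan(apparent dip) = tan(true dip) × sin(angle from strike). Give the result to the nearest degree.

Angle between strike (S35°E) and section (N60°W): β = 25°.
tan α = tan 60° × sin 25° = 1.7321 × 0.4226 = 0.7320
α = arctan(0.7320) = 36.20°

36°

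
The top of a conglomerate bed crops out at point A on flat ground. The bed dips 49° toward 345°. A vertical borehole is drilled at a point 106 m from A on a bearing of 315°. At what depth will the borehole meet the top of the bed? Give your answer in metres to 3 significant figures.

The hole lies 30° from the dip direction, so the down-dip offset is 106 × cos 30° = 91.80 m.
Depth = down-dip offset × tan(dip) = 91.80 × tan 49° = 91.80 × 1.1504
Depth = 105.60 m

106 m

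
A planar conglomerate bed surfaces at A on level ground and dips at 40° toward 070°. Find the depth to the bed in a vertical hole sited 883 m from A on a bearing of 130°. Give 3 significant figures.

370 m

The hole lies 60° from the dip direction, so the down-dip offset is 883 × cos 60° = 441.50 m.
Depth = down-dip offset × tan(dip) = 441.50 × tan 40° = 441.50 × 0.8391
Depth = 370.46 m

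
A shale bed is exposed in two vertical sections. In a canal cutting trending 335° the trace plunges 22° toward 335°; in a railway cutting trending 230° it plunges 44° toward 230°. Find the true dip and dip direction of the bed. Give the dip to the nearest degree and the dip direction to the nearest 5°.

Represent each trace as a vector plunging at its apparent dip toward its trend (east-north-up frame): v₁ = (-0.392, 0.840, -0.375), v₂ = (-0.551, -0.462, -0.695).
n = v₁ × v₂ = (-0.757, -0.066, 0.644) (taken with n_z > 0).
tan δ = √(n_x²+n_y²)/n_z = 0.760/0.644, so δ = 49.7°.
Dip direction = azimuth of (n_x, n_y) = atan2(-0.757, -0.066) = 265°.

true dip 50°, dip direction 265°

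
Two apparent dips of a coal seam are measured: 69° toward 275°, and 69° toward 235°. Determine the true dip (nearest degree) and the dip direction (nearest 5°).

true dip 70°, dip direction 255°

The two traces are lines in the plane: v₁ = (sin 275°·cos 69°, cos 275°·cos 69°, −sin 69°), v₂ = (sin 235°·cos 69°, cos 235°·cos 69°, −sin 69°).
Cross product v₁ × v₂ gives the pole to the plane: n ∝ (-0.221, -0.059, 0.083).
tan δ = √(n_x²+n_y²)/n_z = 0.229/0.083, so δ = 70.2°.
The horizontal component of n points toward azimuth atan2(n_x, n_y) = 255°, the dip direction.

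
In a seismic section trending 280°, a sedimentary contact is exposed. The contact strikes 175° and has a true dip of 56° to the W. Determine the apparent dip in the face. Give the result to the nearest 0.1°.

55.1°

The strike is 175° and the section trends 280°; the acute angle between them is β = 75°.
tan α = tan 56° × sin 75° = 1.4826 × 0.9659 = 1.4320
α = arctan(1.4320) = 55.07°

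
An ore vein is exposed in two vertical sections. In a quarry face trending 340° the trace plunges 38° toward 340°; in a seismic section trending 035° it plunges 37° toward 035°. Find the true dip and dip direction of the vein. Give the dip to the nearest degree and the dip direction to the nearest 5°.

true dip 41°, dip direction 005°

Represent each trace as a vector plunging at its apparent dip toward its trend (east-north-up frame): v₁ = (-0.270, 0.740, -0.616), v₂ = (0.458, 0.654, -0.602).
n = v₁ × v₂ = (0.043, 0.444, 0.516) (taken with n_z > 0).
tan δ = √(n_x²+n_y²)/n_z = 0.446/0.516, so δ = 40.9°.
Dip direction = atan2(0.043, 0.444) = 6° (azimuth of n's horizontal projection).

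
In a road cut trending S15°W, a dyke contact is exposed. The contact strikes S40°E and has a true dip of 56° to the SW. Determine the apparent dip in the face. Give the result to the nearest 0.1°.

50.5°

The section lies 55° from the strike.
tan α = tan 56° × sin 55° = 1.4826 × 0.8192 = 1.2144
α = arctan(1.2144) = 50.53°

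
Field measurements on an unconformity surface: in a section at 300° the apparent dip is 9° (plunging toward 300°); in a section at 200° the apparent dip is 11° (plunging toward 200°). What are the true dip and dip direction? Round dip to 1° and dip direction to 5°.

The two traces are lines in the plane: v₁ = (sin 300°·cos 9°, cos 300°·cos 9°, −sin 9°), v₂ = (sin 200°·cos 11°, cos 200°·cos 11°, −sin 11°).
Cross product v₁ × v₂ gives the pole to the plane: n ∝ (-0.239, -0.111, 0.955).
True dip = arccos(n_z / |n|) = arccos(0.9641) = 15.4°.
Dip direction = azimuth of (n_x, n_y) = atan2(-0.239, -0.111) = 245°.

true dip 15°, dip direction 245°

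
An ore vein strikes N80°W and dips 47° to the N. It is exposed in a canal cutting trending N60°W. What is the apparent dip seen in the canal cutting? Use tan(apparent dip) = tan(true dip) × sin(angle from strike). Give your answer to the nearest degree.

Angle between strike (N80°W) and section (N60°W): β = 20°.
tan α = tan 47° × sin 20° = 1.0724 × 0.3420 = 0.3668
apparent dip = arctan 0.3668 = 20.14°

20°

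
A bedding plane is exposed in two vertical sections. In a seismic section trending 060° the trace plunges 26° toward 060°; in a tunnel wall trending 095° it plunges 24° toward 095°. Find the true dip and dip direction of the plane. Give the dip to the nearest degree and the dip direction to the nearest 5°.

true dip 26°, dip direction 070°

Represent each trace as a vector plunging at its apparent dip toward its trend (east-north-up frame): v₁ = (0.778, 0.449, -0.438), v₂ = (0.910, -0.080, -0.407).
n = v₁ × v₂ = (0.218, 0.082, 0.471) (taken with n_z > 0).
Dip δ = arctan(|n_h|/n_z) = arctan(0.233/0.471) = 26.3°.
The horizontal component of n points toward azimuth atan2(n_x, n_y) = 69°, the dip direction.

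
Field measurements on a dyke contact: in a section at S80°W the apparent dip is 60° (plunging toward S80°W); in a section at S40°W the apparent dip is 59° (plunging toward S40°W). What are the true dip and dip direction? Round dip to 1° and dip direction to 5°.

true dip 61°, dip direction 245°

Represent each trace as a vector plunging at its apparent dip toward its trend (east-north-up frame): v₁ = (-0.492, -0.087, -0.866), v₂ = (-0.331, -0.395, -0.857).
The plane normal is n = v₁ × v₂ ∝ (-0.267, -0.135, 0.166).
True dip = arccos(n_z / |n|) = arccos(0.4836) = 61.1°.
Dip direction = atan2(-0.267, -0.135) = 243° (azimuth of n's horizontal projection).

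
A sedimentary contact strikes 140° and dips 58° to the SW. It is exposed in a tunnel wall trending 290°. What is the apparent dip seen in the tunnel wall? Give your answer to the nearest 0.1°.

The strike is 140° and the section trends 290°; the acute angle between them is β = 30°.
tan(apparent dip) = tan 58° · sin 30° = 0.8002
apparent dip = arctan 0.8002 = 38.67°

38.7°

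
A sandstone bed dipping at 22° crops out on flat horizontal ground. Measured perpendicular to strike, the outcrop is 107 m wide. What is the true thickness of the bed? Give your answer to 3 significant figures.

40.1 m

True thickness t = w · sin(dip) = 107 × sin 22°
t = 107 × 0.3746 = 40.083 m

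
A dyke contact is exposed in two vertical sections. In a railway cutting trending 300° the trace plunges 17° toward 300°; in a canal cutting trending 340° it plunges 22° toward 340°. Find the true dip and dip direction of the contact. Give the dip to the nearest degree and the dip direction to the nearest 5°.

The two traces are lines in the plane: v₁ = (sin 300°·cos 17°, cos 300°·cos 17°, −sin 17°), v₂ = (sin 340°·cos 22°, cos 340°·cos 22°, −sin 22°).
Cross product v₁ × v₂ gives the pole to the plane: n ∝ (-0.076, 0.218, 0.570).
True dip = arccos(n_z / |n|) = arccos(0.9272) = 22.0°.
Dip direction = atan2(-0.076, 0.218) = 341° (azimuth of n's horizontal projection).

true dip 22°, dip direction 340°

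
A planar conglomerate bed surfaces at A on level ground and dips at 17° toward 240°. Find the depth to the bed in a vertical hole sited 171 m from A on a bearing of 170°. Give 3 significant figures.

17.9 m

The hole lies 70° from the dip direction, so the down-dip offset is 171 × cos 70° = 58.49 m.
Depth = down-dip offset × tan(dip) = 58.49 × tan 17° = 58.49 × 0.3057
Depth = 17.88 m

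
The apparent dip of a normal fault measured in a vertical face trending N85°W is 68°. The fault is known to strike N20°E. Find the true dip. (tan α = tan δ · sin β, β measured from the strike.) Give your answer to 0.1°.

The section is 75° from the strike.
tan(true dip) = tan 68° / sin 75° = 2.5624
δ = arctan(2.5624) = 68.68°

68.7°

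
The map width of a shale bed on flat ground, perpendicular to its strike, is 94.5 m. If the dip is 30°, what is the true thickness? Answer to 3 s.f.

47.2 m

True thickness t = w · sin(dip) = 94.5 × sin 30°
t = 94.5 × 0.5000 = 47.250 m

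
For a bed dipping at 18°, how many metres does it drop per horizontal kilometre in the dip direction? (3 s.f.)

drop per km = 1000 × tan 18° = 1000 × 0.3249

325 m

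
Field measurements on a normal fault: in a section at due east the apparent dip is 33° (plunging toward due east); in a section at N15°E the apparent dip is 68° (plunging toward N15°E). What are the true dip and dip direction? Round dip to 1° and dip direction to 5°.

true dip 68°, dip direction 015°

Each apparent-dip line lies in the plane. As unit vectors (x east, y north, z up), v₁ plunges 33°→due east and v₂ plunges 68°→N15°E.
n = v₁ × v₂ = (0.197, 0.725, 0.303) (taken with n_z > 0).
True dip = arccos(n_z / |n|) = arccos(0.3746) = 68.0°.
Dip direction = azimuth of (n_x, n_y) = atan2(0.197, 0.725) = 15°.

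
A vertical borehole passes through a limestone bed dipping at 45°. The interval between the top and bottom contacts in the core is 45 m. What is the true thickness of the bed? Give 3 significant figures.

True thickness t = h · cos(dip) = 45 × cos 45°
t = 45 × 0.7071 = 31.820 m

31.8 m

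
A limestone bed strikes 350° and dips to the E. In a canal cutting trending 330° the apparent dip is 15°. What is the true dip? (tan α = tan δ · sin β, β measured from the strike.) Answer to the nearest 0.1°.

β = acute angle between strike 350° and section 330° = 20°.
tan(true dip) = tan 15° / sin 20° = 0.7834
δ = arctan(0.7834) = 38.08°

38.1°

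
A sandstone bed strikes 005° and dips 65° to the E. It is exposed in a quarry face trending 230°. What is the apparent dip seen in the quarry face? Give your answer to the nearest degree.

57°

The section lies 45° from the strike.
tan α = tan 65° × sin 45° = 2.1445 × 0.7071 = 1.5164
apparent dip = arctan 1.5164 = 56.60°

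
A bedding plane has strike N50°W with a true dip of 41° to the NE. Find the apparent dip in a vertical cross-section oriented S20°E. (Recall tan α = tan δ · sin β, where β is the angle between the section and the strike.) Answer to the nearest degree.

The section lies 30° from the strike.
tan(apparent dip) = tan 41° · sin 30° = 0.4346
apparent dip = arctan 0.4346 = 23.49°

23°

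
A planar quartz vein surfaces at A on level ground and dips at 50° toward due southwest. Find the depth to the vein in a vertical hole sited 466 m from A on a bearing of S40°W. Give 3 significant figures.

553 m

The hole lies 5° from the dip direction, so the down-dip offset is 466 × cos 5° = 464.23 m.
Depth = down-dip offset × tan(dip) = 464.23 × tan 50° = 464.23 × 1.1918
Depth = 553.24 m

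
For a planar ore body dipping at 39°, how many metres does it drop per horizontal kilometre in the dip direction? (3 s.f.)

drop per km = 1000 × tan 39° = 1000 × 0.8098

810 m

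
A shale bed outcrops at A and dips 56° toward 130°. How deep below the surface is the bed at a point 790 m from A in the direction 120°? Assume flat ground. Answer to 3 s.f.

1150 m

The hole lies 10° from the dip direction, so the down-dip offset is 790 × cos 10° = 778.00 m.
Depth = down-dip offset × tan(dip) = 778.00 × tan 56° = 778.00 × 1.4826
Depth = 1153.43 m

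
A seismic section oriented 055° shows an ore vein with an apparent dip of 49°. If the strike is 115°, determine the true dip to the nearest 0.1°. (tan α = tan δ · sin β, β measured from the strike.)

The section is 60° from the strike.
tan δ = tan α / sin β = tan 49° / sin 60° = 1.1504 / 0.8660 = 1.3283
δ = arctan(1.3283) = 53.03°

53.0°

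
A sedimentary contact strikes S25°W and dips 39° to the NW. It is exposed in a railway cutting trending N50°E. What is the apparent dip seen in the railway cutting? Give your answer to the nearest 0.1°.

18.9°

The strike is S25°W and the section trends N50°E; the acute angle between them is β = 25°.
tan(apparent dip) = tan 39° · sin 25° = 0.3422
apparent dip = arctan 0.3422 = 18.89°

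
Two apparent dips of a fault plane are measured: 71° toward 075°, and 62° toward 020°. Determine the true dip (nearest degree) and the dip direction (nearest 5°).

true dip 71°, dip direction 070°

Represent each trace as a vector plunging at its apparent dip toward its trend (east-north-up frame): v₁ = (0.314, 0.084, -0.946), v₂ = (0.161, 0.441, -0.883).
Cross product v₁ × v₂ gives the pole to the plane: n ∝ (0.343, 0.126, 0.125).
Dip δ = arctan(|n_h|/n_z) = arctan(0.365/0.125) = 71.1°.
Dip direction = atan2(0.343, 0.126) = 70° (azimuth of n's horizontal projection).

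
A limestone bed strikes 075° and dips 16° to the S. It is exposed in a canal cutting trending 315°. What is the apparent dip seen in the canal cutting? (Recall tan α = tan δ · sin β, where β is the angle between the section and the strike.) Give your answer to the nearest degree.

14°

The strike is 075° and the section trends 315°; the acute angle between them is β = 60°.
tan(apparent dip) = tan 16° · sin 60° = 0.2483
α = arctan(0.2483) = 13.95°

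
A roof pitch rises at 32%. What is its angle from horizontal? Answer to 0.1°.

17.7°

tan θ = 32/100 = 0.3200
θ = arctan(0.3200) = 17.74°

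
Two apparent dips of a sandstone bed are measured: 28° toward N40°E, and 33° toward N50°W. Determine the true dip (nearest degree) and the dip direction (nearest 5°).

true dip 40°, dip direction 350°

Each apparent-dip line lies in the plane. As unit vectors (x east, y north, z up), v₁ plunges 28°→N40°E and v₂ plunges 33°→N50°W.
The plane normal is n = v₁ × v₂ ∝ (-0.115, 0.611, 0.741).
Dip δ = arctan(|n_h|/n_z) = arctan(0.622/0.741) = 40.0°.
The horizontal component of n points toward azimuth atan2(n_x, n_y) = 349°, the dip direction.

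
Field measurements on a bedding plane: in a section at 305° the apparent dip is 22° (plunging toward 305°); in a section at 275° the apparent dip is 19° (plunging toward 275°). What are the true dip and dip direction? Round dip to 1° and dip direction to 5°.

Represent each trace as a vector plunging at its apparent dip toward its trend (east-north-up frame): v₁ = (-0.760, 0.532, -0.375), v₂ = (-0.942, 0.082, -0.326).
n = v₁ × v₂ = (-0.142, 0.106, 0.438) (taken with n_z > 0).
Dip δ = arctan(|n_h|/n_z) = arctan(0.177/0.438) = 22.0°.
Dip direction = azimuth of (n_x, n_y) = atan2(-0.142, 0.106) = 307°.

true dip 22°, dip direction 305°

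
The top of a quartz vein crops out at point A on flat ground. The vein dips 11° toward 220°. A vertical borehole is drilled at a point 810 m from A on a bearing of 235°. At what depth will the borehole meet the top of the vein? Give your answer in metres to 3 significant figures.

152 m

The hole lies 15° from the dip direction, so the down-dip offset is 810 × cos 15° = 782.40 m.
Depth = down-dip offset × tan(dip) = 782.40 × tan 11° = 782.40 × 0.1944
Depth = 152.08 m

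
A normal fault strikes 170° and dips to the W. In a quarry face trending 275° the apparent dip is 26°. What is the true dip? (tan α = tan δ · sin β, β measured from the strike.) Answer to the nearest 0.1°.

26.8°

The section is 75° from the strike.
tan(true dip) = tan 26° / sin 75° = 0.5049
true dip = arctan 0.5049 = 26.79°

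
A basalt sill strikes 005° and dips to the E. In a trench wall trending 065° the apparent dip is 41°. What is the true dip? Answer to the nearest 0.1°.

The section is 60° from the strike.
tan δ = tan α / sin β = tan 41° / sin 60° = 0.8693 / 0.8660 = 1.0038
true dip = arctan 1.0038 = 45.11°

45.1°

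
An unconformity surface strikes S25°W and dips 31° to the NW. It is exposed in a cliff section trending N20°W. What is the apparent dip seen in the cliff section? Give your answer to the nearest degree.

The strike is S25°W and the section trends N20°W; the acute angle between them is β = 45°.
tan α = tan 31° × sin 45° = 0.6009 × 0.7071 = 0.4249
apparent dip = arctan 0.4249 = 23.02°

23°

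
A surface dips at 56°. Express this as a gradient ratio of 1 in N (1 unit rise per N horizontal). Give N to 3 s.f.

1 : N means tan θ = 1/N, so N = 1/tan 56° = 1/1.4826

1 in 0.675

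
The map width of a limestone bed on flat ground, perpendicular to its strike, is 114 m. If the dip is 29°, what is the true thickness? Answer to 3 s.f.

55.3 m

True thickness t = w · sin(dip) = 114 × sin 29°
t = 114 × 0.4848 = 55.268 m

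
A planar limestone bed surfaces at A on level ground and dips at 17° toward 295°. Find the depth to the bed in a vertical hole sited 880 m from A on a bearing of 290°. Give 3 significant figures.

The hole lies 5° from the dip direction, so the down-dip offset is 880 × cos 5° = 876.65 m.
Depth = down-dip offset × tan(dip) = 876.65 × tan 17° = 876.65 × 0.3057
Depth = 268.02 m

268 m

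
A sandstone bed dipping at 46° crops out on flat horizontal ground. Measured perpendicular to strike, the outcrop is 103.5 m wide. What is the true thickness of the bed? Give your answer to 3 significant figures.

True thickness t = w · sin(dip) = 103.5 × sin 46°
t = 103.5 × 0.7193 = 74.452 m

74.5 m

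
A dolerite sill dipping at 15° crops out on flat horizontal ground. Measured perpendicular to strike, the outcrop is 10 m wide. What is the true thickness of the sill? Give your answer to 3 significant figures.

2.59 m

True thickness t = w · sin(dip) = 10 × sin 15°
t = 10 × 0.2588 = 2.588 m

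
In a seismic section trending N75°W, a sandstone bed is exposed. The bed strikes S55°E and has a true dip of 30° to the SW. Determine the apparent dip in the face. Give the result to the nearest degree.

Angle between strike (S55°E) and section (N75°W): β = 20°.
tan(apparent dip) = tan 30° · sin 20° = 0.1975
α = arctan(0.1975) = 11.17°

11°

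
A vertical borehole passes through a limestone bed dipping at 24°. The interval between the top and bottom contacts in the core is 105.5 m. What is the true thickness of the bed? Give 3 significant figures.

96.4 m

True thickness t = h · cos(dip) = 105.5 × cos 24°
t = 105.5 × 0.9135 = 96.379 m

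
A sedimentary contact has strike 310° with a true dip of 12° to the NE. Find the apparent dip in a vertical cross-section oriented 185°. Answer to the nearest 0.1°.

9.9°

Angle between strike (310°) and section (185°): β = 55°.
tan α = tan 12° × sin 55° = 0.2126 × 0.8192 = 0.1741
α = arctan(0.1741) = 9.88°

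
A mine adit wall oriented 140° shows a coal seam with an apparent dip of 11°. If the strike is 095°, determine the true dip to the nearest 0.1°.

The section is 45° from the strike.
tan(true dip) = tan 11° / sin 45° = 0.2749
δ = arctan(0.2749) = 15.37°

15.4°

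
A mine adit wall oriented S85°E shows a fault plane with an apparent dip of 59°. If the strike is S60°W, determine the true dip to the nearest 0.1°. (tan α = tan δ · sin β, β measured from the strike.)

The section is 35° from the strike.
tan(true dip) = tan 59° / sin 35° = 2.9016
true dip = arctan 2.9016 = 70.98°

71.0°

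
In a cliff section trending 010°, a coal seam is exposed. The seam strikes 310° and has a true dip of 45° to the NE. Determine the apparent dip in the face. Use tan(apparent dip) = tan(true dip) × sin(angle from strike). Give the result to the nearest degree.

41°

The section lies 60° from the strike.
tan(apparent dip) = tan 45° · sin 60° = 0.8660
apparent dip = arctan 0.8660 = 40.89°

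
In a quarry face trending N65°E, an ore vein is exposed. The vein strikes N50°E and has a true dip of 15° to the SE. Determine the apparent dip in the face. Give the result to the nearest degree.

4°

The section lies 15° from the strike.
tan(apparent dip) = tan 15° · sin 15° = 0.0694
apparent dip = arctan 0.0694 = 3.97°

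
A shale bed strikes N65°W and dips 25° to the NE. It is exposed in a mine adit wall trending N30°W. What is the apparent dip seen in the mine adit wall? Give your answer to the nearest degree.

15°

Angle between strike (N65°W) and section (N30°W): β = 35°.
tan α = tan 25° × sin 35° = 0.4663 × 0.5736 = 0.2675
apparent dip = arctan 0.2675 = 14.97°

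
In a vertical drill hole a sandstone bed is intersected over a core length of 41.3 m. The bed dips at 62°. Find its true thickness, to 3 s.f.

19.4 m

True thickness t = h · cos(dip) = 41.3 × cos 62°
t = 41.3 × 0.4695 = 19.389 m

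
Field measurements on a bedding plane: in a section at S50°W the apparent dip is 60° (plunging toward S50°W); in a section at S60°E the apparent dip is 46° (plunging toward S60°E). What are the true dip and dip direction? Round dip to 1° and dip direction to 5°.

The two traces are lines in the plane: v₁ = (sin 230°·cos 60°, cos 230°·cos 60°, −sin 60°), v₂ = (sin 120°·cos 46°, cos 120°·cos 46°, −sin 46°).
n = v₁ × v₂ = (-0.070, -0.797, 0.326) (taken with n_z > 0).
tan δ = √(n_x²+n_y²)/n_z = 0.800/0.326, so δ = 67.8°.
The horizontal component of n points toward azimuth atan2(n_x, n_y) = 185°, the dip direction.

true dip 68°, dip direction 185°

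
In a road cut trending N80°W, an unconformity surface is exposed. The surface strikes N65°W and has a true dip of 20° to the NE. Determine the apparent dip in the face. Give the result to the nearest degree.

5°

The section lies 15° from the strike.
tan(apparent dip) = tan 20° · sin 15° = 0.0942
apparent dip = arctan 0.0942 = 5.38°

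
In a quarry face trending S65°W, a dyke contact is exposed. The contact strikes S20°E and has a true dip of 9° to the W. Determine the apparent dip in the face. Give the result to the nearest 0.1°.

The section lies 85° from the strike.
tan α = tan 9° × sin 85° = 0.1584 × 0.9962 = 0.1578
apparent dip = arctan 0.1578 = 8.97°

9.0°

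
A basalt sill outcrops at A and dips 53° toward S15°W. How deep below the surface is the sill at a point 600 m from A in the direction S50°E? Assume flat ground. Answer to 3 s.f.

The hole lies 65° from the dip direction, so the down-dip offset is 600 × cos 65° = 253.57 m.
Depth = down-dip offset × tan(dip) = 253.57 × tan 53° = 253.57 × 1.3270
Depth = 336.50 m

337 m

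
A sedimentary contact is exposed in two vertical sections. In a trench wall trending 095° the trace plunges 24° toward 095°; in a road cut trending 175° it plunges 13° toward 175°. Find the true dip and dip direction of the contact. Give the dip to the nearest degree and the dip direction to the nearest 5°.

true dip 25°, dip direction 115°

Represent each trace as a vector plunging at its apparent dip toward its trend (east-north-up frame): v₁ = (0.910, -0.080, -0.407), v₂ = (0.085, -0.971, -0.225).
Cross product v₁ × v₂ gives the pole to the plane: n ∝ (0.377, -0.170, 0.877).
True dip = arccos(n_z / |n|) = arccos(0.9044) = 25.3°.
Dip direction = atan2(0.377, -0.170) = 114° (azimuth of n's horizontal projection).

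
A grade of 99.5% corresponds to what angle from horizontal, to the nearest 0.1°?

44.9°

tan θ = 99.5/100 = 0.9950
θ = arctan(0.9950) = 44.86°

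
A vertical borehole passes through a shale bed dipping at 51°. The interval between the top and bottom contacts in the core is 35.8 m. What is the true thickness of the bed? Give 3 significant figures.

True thickness t = h · cos(dip) = 35.8 × cos 51°
t = 35.8 × 0.6293 = 22.530 m

22.5 m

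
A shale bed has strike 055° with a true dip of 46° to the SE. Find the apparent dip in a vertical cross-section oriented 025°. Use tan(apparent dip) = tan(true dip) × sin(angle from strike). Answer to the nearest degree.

27°

The strike is 055° and the section trends 025°; the acute angle between them is β = 30°.
tan α = tan 46° × sin 30° = 1.0355 × 0.5000 = 0.5178
apparent dip = arctan 0.5178 = 27.37°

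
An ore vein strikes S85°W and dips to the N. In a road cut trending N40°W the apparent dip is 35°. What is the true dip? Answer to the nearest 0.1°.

40.5°

β = acute angle between strike S85°W and section N40°W = 55°.
tan(true dip) = tan 35° / sin 55° = 0.8548
true dip = arctan 0.8548 = 40.52°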